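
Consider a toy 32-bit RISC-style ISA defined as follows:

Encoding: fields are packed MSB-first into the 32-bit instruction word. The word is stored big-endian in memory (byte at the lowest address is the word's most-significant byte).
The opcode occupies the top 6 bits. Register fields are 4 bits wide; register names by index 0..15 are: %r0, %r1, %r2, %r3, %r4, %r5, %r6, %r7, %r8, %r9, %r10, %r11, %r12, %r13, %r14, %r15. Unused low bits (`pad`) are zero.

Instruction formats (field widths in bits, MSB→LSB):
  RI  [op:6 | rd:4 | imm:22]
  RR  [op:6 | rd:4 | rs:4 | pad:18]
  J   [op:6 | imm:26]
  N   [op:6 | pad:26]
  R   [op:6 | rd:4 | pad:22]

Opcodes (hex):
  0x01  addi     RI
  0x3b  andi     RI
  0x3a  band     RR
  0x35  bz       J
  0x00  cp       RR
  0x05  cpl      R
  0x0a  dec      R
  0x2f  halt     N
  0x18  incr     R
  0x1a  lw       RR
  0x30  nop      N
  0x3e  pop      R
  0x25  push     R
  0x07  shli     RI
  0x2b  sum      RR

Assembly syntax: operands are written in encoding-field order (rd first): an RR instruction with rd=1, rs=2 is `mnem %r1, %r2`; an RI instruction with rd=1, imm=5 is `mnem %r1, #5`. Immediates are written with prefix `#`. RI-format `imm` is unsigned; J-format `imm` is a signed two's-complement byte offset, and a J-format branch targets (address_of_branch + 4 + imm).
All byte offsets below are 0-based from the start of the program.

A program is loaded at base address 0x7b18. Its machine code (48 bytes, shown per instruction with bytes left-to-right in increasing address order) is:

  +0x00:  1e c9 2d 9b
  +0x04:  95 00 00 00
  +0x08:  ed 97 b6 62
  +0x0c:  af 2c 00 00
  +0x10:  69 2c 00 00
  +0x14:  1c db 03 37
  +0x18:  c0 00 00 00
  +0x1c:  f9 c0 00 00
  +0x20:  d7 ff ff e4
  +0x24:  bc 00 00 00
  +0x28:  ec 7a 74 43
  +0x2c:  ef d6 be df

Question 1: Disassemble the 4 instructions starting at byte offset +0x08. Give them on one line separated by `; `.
off 0x08: read ed 97 b6 62 as big → 0xed97b662
  opcode bits[31:26]=0x3b: andi/RI
  rd@[25:22]=0x6 ⇒ %r6
  imm@[21:0]=0x17b662 ⇒ #1554018
off 0x0c: read af 2c 00 00 as big → 0xaf2c0000
  opcode bits[31:26]=0x2b: sum/RR
  rd@[25:22]=0xc ⇒ %r12
  rs@[21:18]=0xb ⇒ %r11
off 0x10: read 69 2c 00 00 as big → 0x692c0000
  opcode bits[31:26]=0x1a: lw/RR
  rd@[25:22]=0x4 ⇒ %r4
  rs@[21:18]=0xb ⇒ %r11
off 0x14: read 1c db 03 37 as big → 0x1cdb0337
  opcode bits[31:26]=0x7: shli/RI
  rd@[25:22]=0x3 ⇒ %r3
  imm@[21:0]=0x1b0337 ⇒ #1770295

andi %r6, #1554018; sum %r12, %r11; lw %r4, %r11; shli %r3, #1770295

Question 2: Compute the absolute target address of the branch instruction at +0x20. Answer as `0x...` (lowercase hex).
[20] d7 ff ff e4 → 0xd7ffffe4
  opcode bits[31:26]=0x35: bz/J
  imm@[25:0]=0x3ffffe4 (s26→-28) ⇒ #-28
  target = base 0x7b18 + off 0x20 + 4 + imm -28 = 0x7b20

0x7b20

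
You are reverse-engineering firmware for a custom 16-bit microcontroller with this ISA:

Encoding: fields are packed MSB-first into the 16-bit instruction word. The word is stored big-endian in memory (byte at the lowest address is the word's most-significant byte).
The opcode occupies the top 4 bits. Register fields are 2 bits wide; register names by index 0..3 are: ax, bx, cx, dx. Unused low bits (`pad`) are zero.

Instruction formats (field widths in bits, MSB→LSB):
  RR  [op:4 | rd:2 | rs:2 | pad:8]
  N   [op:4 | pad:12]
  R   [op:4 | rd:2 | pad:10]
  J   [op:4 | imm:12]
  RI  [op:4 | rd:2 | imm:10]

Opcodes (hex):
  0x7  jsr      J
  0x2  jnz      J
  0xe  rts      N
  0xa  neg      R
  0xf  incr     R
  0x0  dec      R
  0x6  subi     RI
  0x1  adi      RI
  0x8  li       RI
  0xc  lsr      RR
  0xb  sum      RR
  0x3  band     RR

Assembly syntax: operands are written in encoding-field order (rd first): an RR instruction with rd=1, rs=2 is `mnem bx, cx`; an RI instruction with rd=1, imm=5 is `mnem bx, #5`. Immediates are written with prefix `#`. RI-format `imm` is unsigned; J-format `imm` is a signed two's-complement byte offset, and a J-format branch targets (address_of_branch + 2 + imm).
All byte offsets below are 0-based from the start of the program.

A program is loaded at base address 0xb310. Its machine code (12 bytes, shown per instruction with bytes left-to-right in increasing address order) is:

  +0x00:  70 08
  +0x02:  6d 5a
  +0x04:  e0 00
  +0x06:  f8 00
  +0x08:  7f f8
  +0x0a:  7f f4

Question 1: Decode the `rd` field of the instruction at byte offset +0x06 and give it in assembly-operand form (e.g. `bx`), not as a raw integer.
@+06  big-endian(f8 00) = 0xf800
  opcode bits[15:12]=0xf: incr/R
  [11:10] rd=2 = cx

cx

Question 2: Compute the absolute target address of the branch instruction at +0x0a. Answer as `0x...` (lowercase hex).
0xb310

[0a] 7f f4 → 0x7ff4
  opcode bits[15:12]=0x7: jsr/J
  imm@[11:0]=0xff4 (s12→-12) ⇒ #-12
  target = base 0xb310 + off 0x0a + 2 + imm -12 = 0xb310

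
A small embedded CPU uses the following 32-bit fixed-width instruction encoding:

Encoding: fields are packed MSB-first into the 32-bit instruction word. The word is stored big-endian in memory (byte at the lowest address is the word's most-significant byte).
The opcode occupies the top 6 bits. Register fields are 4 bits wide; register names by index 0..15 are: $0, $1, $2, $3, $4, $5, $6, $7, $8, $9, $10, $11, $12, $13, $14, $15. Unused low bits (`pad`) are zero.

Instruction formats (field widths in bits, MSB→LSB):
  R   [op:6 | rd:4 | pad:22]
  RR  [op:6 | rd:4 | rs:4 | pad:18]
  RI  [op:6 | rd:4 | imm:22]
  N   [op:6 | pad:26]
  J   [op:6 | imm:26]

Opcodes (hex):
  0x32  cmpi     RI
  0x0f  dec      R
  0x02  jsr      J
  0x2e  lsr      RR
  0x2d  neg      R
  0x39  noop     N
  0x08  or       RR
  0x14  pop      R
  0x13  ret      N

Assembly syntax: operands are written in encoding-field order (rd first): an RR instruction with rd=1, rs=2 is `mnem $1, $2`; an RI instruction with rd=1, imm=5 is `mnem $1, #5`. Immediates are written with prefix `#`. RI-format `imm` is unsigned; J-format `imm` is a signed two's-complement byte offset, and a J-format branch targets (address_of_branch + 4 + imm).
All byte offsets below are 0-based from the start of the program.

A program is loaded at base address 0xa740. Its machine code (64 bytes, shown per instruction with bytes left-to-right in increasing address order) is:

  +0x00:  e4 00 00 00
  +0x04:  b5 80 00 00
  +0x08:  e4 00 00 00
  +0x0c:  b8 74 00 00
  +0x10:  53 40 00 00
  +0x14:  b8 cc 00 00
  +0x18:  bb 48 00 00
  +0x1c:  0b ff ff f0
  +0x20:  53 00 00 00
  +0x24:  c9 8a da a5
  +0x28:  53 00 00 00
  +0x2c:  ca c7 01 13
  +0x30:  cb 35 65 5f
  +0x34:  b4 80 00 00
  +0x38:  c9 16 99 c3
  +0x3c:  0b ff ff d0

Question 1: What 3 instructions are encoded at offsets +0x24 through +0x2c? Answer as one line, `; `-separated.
cmpi $6, #711333; pop $12; cmpi $11, #459027

off 0x24: read c9 8a da a5 as big → 0xc98adaa5
  opcode bits[31:26]=0x32: cmpi/RI
  rd@[25:22]=0x6 ⇒ $6
  imm@[21:0]=0xadaa5 ⇒ #711333
off 0x28: read 53 00 00 00 as big → 0x53000000
  opcode bits[31:26]=0x14: pop/R
  rd@[25:22]=0xc ⇒ $12
off 0x2c: read ca c7 01 13 as big → 0xcac70113
  opcode bits[31:26]=0x32: cmpi/RI
  rd@[25:22]=0xb ⇒ $11
  imm@[21:0]=0x70113 ⇒ #459027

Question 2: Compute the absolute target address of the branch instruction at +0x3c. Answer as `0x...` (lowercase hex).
0xa750

+0x3c: 0b ff ff d0 ⇒ word 0x0bffffd0 (big)
  opcode bits[31:26]=0x2: jsr/J
  imm@[25:0]=0x3ffffd0 (s26→-48) ⇒ #-48
  target = base 0xa740 + off 0x3c + 4 + imm -48 = 0xa750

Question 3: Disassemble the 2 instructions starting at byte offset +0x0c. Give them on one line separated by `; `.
lsr $1, $13; pop $13

@+0c  big-endian(b8 74 00 00) = 0xb8740000
  opcode bits[31:26]=0x2e: lsr/RR
  rd: (w>>22)&0xf=0x1 → $1
  rs: (w>>18)&0xf=0xd → $13
@+10  big-endian(53 40 00 00) = 0x53400000
  opcode bits[31:26]=0x14: pop/R
  rd: (w>>22)&0xf=0xd → $13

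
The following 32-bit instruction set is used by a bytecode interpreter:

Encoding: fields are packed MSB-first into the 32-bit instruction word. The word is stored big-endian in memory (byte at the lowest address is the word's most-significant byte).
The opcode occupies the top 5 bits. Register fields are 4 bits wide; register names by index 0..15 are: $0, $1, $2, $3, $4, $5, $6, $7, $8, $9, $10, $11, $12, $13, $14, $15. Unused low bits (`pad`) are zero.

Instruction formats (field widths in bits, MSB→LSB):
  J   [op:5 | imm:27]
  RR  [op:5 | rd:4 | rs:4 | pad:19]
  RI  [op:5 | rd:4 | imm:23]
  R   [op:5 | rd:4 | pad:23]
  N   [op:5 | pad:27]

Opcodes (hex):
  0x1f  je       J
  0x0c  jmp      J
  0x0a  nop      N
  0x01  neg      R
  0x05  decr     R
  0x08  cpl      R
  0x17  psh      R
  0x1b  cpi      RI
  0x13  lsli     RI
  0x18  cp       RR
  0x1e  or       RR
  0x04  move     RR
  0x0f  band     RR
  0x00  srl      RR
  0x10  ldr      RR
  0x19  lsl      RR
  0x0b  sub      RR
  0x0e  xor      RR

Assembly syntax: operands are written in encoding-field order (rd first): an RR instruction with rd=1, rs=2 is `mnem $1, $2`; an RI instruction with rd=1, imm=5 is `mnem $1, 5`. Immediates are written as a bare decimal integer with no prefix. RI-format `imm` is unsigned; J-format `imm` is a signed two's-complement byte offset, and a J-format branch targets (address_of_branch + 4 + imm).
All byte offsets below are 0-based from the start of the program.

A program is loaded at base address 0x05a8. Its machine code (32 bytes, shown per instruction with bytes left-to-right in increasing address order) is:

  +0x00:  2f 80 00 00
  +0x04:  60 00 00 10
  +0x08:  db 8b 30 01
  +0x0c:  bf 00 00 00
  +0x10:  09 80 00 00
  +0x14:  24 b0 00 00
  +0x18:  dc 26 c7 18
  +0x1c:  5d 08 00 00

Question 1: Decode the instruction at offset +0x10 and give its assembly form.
@+10  big-endian(09 80 00 00) = 0x09800000
  opcode bits[31:27]=0x1: neg/R
  [26:23] rd=3 = $3

neg $3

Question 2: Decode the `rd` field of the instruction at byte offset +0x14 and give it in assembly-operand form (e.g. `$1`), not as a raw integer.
$9

+0x14: 24 b0 00 00 ⇒ word 0x24b00000 (big)
  opcode bits[31:27]=0x4: move/RR
  [26:23] rd=9 = $9
  [22:19] rs=6 = $6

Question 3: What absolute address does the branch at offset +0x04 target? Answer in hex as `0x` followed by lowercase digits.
0x05c0

@+04  big-endian(60 00 00 10) = 0x60000010
  op=0x60000010>>27=0xc ⇒ jmp (J)
  imm@[26:0]=0x10 ⇒ 16
  target = base 0x05a8 + off 0x04 + 4 + imm 16 = 0x05c0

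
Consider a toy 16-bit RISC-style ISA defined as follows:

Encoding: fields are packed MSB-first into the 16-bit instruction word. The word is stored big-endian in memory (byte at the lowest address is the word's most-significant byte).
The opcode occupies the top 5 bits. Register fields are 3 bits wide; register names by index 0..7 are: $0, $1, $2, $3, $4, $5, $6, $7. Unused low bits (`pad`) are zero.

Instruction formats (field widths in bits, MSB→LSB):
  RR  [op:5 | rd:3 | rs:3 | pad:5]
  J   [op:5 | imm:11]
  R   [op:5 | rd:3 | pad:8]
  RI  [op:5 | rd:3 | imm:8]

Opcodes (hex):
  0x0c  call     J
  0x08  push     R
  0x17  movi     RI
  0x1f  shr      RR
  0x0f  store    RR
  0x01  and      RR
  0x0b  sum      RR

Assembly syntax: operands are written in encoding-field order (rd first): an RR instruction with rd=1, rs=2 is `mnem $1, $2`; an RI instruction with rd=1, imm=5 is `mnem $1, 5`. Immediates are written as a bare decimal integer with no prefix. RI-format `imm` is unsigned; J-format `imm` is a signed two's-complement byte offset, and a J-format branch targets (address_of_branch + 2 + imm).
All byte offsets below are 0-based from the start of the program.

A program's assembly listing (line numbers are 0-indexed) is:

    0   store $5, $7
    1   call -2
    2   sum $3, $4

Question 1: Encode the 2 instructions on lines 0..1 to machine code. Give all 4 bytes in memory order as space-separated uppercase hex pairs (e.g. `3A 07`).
7D E0 67 FE

L0: store op=0xf:5|rd=5:3|rs=7:3|pad=0:5 ⇒ 0x7de0 ⇒ big 7d e0
L1: call op=0xc:5|imm=-2:11 ⇒ 0x67fe ⇒ big 67 fe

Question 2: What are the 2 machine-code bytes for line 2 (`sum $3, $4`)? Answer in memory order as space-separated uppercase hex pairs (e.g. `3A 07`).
L2: sum op=0xb:5|rd=3:3|rs=4:3|pad=0:5 ⇒ 0x5b80 ⇒ big 5b 80

5B 80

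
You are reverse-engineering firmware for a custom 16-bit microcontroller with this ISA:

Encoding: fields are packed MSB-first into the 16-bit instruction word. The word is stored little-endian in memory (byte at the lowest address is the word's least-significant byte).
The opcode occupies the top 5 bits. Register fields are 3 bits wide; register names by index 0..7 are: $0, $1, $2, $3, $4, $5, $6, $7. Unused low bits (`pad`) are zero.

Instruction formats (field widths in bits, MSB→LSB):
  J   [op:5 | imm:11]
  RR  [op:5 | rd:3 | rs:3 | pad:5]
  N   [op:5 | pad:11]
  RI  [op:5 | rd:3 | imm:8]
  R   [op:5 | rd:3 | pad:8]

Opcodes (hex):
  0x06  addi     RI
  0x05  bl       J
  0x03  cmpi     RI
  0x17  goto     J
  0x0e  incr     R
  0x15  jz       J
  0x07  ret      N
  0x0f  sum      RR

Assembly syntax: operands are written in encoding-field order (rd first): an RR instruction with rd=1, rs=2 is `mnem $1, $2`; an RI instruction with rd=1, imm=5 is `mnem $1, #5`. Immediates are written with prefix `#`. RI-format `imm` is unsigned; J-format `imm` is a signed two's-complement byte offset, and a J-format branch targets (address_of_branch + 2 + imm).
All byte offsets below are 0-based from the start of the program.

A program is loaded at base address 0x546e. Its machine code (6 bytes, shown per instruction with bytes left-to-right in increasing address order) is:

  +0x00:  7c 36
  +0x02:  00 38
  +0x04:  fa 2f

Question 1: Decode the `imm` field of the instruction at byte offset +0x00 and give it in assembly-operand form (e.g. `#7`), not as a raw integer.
[00] 7c 36 → 0x367c
  top 5b → 0x6 → addi [RI]
  rd: (w>>8)&0x7=0x6 → $6
  imm: (w>>0)&0xff=0x7c → #124

#124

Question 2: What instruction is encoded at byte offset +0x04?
bl #-6

off 0x04: read fa 2f as little → 0x2ffa
  top 5b → 0x5 → bl [J]
  imm@[10:0]=0x7fa (s11→-6) ⇒ #-6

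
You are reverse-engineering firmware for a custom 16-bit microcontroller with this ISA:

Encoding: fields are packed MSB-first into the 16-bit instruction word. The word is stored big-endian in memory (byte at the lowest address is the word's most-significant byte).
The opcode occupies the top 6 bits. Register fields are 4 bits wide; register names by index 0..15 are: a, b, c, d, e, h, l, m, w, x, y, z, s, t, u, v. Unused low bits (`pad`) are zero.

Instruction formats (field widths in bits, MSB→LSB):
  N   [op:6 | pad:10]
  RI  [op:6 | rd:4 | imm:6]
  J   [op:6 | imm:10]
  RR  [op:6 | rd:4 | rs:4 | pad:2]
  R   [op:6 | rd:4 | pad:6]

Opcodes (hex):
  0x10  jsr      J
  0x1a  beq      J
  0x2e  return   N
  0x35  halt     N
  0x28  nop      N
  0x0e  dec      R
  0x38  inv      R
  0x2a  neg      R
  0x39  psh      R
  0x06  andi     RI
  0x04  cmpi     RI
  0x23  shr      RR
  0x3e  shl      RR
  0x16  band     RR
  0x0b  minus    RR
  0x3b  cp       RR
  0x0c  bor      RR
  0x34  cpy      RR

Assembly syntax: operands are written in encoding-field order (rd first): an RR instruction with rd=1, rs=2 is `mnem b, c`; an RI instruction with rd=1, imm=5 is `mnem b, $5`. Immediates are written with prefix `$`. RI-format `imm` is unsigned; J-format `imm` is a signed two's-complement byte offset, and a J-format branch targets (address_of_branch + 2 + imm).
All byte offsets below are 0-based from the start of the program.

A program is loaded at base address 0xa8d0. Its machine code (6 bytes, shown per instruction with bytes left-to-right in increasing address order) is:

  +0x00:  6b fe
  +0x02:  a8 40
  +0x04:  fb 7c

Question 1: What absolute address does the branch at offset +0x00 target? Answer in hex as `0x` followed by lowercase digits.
0xa8d0

[00] 6b fe → 0x6bfe
  opcode bits[15:10]=0x1a: beq/J
  imm@[9:0]=0x3fe (s10→-2) ⇒ $-2
  target = base 0xa8d0 + off 0x00 + 2 + imm -2 = 0xa8d0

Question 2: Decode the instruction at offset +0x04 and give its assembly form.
shl t, v

+0x04: fb 7c ⇒ word 0xfb7c (big)
  op=0xfb7c>>10=0x3e ⇒ shl (RR)
  [9:6] rd=13 = t
  [5:2] rs=15 = v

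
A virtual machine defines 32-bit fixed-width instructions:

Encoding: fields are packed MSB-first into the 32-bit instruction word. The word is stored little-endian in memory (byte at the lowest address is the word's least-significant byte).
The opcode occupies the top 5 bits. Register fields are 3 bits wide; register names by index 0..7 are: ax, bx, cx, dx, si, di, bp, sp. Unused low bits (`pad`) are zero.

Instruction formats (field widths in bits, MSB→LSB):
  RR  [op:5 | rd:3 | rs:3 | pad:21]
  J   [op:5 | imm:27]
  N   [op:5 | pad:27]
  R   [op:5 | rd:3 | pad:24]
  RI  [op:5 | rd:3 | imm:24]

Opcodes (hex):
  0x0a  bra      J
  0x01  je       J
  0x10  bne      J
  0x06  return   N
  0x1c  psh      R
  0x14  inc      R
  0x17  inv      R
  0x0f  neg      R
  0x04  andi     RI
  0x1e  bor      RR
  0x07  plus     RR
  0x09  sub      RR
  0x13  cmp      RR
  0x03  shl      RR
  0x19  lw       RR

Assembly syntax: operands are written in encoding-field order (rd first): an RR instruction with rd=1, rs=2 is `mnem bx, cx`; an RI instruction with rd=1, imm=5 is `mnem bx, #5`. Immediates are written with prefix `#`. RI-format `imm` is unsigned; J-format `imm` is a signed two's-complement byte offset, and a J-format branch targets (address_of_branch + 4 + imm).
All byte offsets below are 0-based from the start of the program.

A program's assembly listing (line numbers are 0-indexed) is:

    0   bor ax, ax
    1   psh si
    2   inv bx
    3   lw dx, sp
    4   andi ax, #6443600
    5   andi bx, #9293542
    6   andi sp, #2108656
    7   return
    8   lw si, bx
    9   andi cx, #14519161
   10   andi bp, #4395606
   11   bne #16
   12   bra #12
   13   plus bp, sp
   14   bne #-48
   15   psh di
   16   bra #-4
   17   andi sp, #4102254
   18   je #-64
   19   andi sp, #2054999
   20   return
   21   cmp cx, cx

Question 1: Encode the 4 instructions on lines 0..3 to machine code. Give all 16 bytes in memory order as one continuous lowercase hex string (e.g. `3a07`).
0. bor fields op=0x1e:5|rd=0:3|rs=0:3|pad=0:21 → word f0000000h → 00 00 00 f0
1. psh fields op=0x1c:5|rd=4:3|pad=0:24 → word e4000000h → 00 00 00 e4
2. inv fields op=0x17:5|rd=1:3|pad=0:24 → word b9000000h → 00 00 00 b9
3. lw fields op=0x19:5|rd=3:3|rs=7:3|pad=0:21 → word cbe00000h → 00 00 e0 cb

000000f0000000e4000000b90000e0cb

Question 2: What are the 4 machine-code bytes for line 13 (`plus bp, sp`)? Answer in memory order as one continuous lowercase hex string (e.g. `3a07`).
13. plus fields op=0x7:5|rd=6:3|rs=7:3|pad=0:21 → word 3ee00000h → 00 00 e0 3e

0000e03e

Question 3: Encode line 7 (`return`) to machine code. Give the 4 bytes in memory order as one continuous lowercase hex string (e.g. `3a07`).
7. return fields op=0x6:5|pad=0:27 → word 30000000h → 00 00 00 30

00000030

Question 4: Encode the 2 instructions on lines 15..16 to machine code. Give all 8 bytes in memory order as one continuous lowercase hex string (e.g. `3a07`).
000000e5fcffff57

line 15 (psh): pack op=0x1c:5|rd=5:3|pad=0:24 = 0xe5000000; little→ 00 00 00 e5
line 16 (bra): pack op=0xa:5|imm=-4:27 = 0x57fffffc; little→ fc ff ff 57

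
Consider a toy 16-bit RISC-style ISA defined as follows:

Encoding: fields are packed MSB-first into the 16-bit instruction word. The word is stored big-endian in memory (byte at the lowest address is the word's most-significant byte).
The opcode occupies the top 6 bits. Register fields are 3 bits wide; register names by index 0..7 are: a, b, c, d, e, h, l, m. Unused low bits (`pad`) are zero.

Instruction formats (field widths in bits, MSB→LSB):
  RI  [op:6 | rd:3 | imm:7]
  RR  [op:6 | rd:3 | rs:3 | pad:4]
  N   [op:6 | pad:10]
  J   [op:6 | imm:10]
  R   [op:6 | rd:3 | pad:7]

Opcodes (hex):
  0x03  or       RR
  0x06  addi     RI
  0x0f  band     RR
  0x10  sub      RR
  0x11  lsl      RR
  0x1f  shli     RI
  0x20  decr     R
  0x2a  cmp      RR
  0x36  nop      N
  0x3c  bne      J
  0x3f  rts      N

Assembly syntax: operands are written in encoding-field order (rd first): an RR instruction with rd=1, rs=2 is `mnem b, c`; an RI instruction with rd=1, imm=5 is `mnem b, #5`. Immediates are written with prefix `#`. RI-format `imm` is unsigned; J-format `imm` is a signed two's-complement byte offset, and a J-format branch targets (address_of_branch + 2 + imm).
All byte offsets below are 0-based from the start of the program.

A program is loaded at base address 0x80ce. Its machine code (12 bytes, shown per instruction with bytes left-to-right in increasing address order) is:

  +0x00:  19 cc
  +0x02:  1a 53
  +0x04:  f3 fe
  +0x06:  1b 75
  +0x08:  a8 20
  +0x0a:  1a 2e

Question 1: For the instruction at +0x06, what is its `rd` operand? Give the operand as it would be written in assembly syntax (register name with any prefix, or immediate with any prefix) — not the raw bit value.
l

off 0x06: read 1b 75 as big → 0x1b75
  opcode bits[15:10]=0x6: addi/RI
  [9:7] rd=6 = l
  [6:0] imm=117 = #117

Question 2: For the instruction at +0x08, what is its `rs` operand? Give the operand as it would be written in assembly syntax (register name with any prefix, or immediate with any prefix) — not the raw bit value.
off 0x08: read a8 20 as big → 0xa820
  op=0xa820>>10=0x2a ⇒ cmp (RR)
  rd@[9:7]=0x0 ⇒ a
  rs@[6:4]=0x2 ⇒ c

c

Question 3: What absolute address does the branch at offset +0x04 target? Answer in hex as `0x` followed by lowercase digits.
@+04  big-endian(f3 fe) = 0xf3fe
  opcode bits[15:10]=0x3c: bne/J
  imm: (w>>0)&0x3ff=0x3fe (s10→-2) → #-2
  target = base 0x80ce + off 0x04 + 2 + imm -2 = 0x80d2

0x80d2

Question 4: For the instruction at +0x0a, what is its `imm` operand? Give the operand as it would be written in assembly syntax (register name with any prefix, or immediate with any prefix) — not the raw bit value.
#46

off 0x0a: read 1a 2e as big → 0x1a2e
  opcode bits[15:10]=0x6: addi/RI
  [9:7] rd=4 = e
  [6:0] imm=46 = #46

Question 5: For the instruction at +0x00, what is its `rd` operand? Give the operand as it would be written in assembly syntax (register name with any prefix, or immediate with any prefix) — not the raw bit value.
d

+0x00: 19 cc ⇒ word 0x19cc (big)
  op=0x19cc>>10=0x6 ⇒ addi (RI)
  rd: (w>>7)&0x7=0x3 → d
  imm: (w>>0)&0x7f=0x4c → #76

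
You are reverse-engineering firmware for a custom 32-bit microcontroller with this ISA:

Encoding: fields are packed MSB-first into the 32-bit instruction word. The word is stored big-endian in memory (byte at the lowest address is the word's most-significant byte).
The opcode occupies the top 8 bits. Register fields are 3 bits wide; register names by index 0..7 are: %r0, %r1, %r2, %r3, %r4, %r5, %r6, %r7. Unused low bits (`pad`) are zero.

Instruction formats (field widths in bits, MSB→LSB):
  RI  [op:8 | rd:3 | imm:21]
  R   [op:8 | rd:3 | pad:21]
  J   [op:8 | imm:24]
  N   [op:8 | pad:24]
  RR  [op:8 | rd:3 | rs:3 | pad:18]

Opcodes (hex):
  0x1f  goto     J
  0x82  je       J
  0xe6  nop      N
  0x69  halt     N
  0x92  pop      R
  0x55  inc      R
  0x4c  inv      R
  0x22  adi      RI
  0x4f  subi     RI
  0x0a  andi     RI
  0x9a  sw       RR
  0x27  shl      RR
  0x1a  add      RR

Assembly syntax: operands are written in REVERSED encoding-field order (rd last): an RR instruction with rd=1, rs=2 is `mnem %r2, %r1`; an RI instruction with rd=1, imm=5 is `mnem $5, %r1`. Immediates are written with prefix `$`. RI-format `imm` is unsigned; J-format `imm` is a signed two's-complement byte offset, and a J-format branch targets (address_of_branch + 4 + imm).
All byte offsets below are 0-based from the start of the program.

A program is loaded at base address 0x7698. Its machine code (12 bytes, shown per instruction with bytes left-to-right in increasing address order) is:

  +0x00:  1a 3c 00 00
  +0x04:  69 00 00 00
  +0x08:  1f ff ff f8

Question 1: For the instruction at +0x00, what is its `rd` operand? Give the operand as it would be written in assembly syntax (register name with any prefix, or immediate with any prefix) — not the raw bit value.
@+00  big-endian(1a 3c 00 00) = 0x1a3c0000
  op=0x1a3c0000>>24=0x1a ⇒ add (RR)
  [23:21] rd=1 = %r1
  [20:18] rs=7 = %r7

%r1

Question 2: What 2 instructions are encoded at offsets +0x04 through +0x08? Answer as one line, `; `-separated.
halt; goto $-8

[04] 69 00 00 00 → 0x69000000
  opcode bits[31:24]=0x69: halt/N
[08] 1f ff ff f8 → 0x1ffffff8
  opcode bits[31:24]=0x1f: goto/J
  imm: (w>>0)&0xffffff=0xfffff8 (s24→-8) → $-8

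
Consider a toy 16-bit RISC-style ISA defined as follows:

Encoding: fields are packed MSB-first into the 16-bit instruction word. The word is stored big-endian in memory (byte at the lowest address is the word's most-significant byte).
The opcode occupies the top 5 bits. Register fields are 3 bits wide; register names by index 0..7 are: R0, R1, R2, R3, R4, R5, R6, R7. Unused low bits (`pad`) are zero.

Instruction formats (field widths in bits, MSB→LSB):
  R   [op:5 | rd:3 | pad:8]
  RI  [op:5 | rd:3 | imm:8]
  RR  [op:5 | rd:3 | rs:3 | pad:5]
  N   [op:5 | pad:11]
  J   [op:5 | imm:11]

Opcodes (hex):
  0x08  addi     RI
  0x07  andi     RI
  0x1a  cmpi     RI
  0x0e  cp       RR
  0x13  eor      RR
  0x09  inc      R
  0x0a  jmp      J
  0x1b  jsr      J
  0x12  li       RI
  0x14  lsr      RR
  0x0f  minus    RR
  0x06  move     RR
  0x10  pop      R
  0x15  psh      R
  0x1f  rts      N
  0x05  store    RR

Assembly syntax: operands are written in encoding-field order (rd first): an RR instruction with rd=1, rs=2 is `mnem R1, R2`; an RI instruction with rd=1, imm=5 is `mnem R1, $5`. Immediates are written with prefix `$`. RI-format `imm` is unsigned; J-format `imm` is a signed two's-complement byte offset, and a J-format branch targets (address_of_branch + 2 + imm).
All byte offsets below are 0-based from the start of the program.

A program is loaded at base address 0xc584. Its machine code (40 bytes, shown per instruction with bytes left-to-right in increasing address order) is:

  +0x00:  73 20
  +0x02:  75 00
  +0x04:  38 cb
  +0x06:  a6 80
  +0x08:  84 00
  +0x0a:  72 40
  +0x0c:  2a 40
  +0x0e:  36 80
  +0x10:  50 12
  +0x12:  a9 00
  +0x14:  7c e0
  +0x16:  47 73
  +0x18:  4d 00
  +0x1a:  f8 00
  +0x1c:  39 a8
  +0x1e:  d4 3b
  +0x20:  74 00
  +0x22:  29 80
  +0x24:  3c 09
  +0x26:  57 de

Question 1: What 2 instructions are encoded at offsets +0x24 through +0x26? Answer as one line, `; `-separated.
+0x24: 3c 09 ⇒ word 0x3c09 (big)
  top 5b → 0x7 → andi [RI]
  rd: (w>>8)&0x7=0x4 → R4
  imm: (w>>0)&0xff=0x9 → $9
+0x26: 57 de ⇒ word 0x57de (big)
  top 5b → 0xa → jmp [J]
  imm: (w>>0)&0x7ff=0x7de (s11→-34) → $-34

andi R4, $9; jmp $-34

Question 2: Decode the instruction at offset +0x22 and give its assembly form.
store R1, R4

@+22  big-endian(29 80) = 0x2980
  opcode bits[15:11]=0x5: store/RR
  [10:8] rd=1 = R1
  [7:5] rs=4 = R4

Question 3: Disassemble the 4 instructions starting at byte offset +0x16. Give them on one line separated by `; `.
addi R7, $115; inc R5; rts; andi R1, $168

+0x16: 47 73 ⇒ word 0x4773 (big)
  top 5b → 0x8 → addi [RI]
  rd@[10:8]=0x7 ⇒ R7
  imm@[7:0]=0x73 ⇒ $115
+0x18: 4d 00 ⇒ word 0x4d00 (big)
  top 5b → 0x9 → inc [R]
  rd@[10:8]=0x5 ⇒ R5
+0x1a: f8 00 ⇒ word 0xf800 (big)
  top 5b → 0x1f → rts [N]
+0x1c: 39 a8 ⇒ word 0x39a8 (big)
  top 5b → 0x7 → andi [RI]
  rd@[10:8]=0x1 ⇒ R1
  imm@[7:0]=0xa8 ⇒ $168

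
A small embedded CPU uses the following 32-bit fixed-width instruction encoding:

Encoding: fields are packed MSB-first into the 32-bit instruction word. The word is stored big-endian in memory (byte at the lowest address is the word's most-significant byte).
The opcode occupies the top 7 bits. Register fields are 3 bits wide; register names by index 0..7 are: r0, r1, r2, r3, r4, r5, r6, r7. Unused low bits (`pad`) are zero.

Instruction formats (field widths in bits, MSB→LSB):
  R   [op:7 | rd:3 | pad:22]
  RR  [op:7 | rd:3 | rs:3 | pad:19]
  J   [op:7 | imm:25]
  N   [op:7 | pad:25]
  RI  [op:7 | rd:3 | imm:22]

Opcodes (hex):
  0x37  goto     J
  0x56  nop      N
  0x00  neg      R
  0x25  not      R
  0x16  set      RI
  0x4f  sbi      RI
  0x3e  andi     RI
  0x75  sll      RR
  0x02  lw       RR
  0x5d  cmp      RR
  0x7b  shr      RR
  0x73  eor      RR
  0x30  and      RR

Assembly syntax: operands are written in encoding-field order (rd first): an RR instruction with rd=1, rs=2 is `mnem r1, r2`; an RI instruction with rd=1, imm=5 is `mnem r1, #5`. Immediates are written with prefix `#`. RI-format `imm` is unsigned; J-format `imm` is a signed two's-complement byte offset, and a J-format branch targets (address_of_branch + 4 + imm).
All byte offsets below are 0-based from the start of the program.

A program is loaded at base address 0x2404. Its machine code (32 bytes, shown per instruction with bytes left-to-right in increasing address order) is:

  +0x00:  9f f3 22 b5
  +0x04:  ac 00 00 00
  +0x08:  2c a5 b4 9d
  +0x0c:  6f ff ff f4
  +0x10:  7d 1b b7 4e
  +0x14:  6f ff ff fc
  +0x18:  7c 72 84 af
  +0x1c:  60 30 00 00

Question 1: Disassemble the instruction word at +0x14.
@+14  big-endian(6f ff ff fc) = 0x6ffffffc
  op=0x6ffffffc>>25=0x37 ⇒ goto (J)
  [24:0] imm=33554428 (s25→-4) = #-4

goto #-4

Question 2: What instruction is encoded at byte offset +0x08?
@+08  big-endian(2c a5 b4 9d) = 0x2ca5b49d
  top 7b → 0x16 → set [RI]
  rd@[24:22]=0x2 ⇒ r2
  imm@[21:0]=0x25b49d ⇒ #2471069

set r2, #2471069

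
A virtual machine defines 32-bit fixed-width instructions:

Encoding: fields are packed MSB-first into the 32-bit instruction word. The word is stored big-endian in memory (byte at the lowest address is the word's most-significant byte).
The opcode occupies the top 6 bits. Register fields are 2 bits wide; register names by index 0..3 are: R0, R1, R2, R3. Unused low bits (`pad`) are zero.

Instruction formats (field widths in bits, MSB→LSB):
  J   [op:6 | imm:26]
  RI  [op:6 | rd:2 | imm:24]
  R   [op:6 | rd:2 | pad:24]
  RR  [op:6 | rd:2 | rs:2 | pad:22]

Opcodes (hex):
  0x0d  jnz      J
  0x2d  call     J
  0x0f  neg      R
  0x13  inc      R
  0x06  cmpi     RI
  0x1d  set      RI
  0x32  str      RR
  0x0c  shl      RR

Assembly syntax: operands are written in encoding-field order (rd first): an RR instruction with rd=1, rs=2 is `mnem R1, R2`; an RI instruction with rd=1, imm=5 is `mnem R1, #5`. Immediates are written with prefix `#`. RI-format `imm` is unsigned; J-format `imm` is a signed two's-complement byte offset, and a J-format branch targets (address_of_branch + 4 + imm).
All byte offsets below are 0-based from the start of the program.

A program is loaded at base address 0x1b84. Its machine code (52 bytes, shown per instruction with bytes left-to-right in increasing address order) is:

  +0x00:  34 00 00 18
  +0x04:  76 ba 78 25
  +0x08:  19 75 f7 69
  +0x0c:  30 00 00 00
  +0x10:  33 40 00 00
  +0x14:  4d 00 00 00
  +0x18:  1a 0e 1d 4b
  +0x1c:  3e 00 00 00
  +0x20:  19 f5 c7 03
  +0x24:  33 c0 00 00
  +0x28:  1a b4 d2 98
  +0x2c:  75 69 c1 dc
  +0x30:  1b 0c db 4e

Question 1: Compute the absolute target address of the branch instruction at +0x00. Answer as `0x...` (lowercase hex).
0x1ba0

@+00  big-endian(34 00 00 18) = 0x34000018
  op=0x34000018>>26=0xd ⇒ jnz (J)
  imm@[25:0]=0x18 ⇒ #24
  target = base 0x1b84 + off 0x00 + 4 + imm 24 = 0x1ba0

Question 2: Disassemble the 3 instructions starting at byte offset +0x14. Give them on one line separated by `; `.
inc R1; cmpi R2, #925003; neg R2

off 0x14: read 4d 00 00 00 as big → 0x4d000000
  op=0x4d000000>>26=0x13 ⇒ inc (R)
  [25:24] rd=1 = R1
off 0x18: read 1a 0e 1d 4b as big → 0x1a0e1d4b
  op=0x1a0e1d4b>>26=0x6 ⇒ cmpi (RI)
  [25:24] rd=2 = R2
  [23:0] imm=925003 = #925003
off 0x1c: read 3e 00 00 00 as big → 0x3e000000
  op=0x3e000000>>26=0xf ⇒ neg (R)
  [25:24] rd=2 = R2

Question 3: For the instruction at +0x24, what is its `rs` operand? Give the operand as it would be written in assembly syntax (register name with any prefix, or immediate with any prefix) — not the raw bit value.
R3

@+24  big-endian(33 c0 00 00) = 0x33c00000
  top 6b → 0xc → shl [RR]
  rd: (w>>24)&0x3=0x3 → R3
  rs: (w>>22)&0x3=0x3 → R3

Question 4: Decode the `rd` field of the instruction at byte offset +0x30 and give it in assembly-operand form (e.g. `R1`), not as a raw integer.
@+30  big-endian(1b 0c db 4e) = 0x1b0cdb4e
  top 6b → 0x6 → cmpi [RI]
  rd: (w>>24)&0x3=0x3 → R3
  imm: (w>>0)&0xffffff=0xcdb4e → #842574

R3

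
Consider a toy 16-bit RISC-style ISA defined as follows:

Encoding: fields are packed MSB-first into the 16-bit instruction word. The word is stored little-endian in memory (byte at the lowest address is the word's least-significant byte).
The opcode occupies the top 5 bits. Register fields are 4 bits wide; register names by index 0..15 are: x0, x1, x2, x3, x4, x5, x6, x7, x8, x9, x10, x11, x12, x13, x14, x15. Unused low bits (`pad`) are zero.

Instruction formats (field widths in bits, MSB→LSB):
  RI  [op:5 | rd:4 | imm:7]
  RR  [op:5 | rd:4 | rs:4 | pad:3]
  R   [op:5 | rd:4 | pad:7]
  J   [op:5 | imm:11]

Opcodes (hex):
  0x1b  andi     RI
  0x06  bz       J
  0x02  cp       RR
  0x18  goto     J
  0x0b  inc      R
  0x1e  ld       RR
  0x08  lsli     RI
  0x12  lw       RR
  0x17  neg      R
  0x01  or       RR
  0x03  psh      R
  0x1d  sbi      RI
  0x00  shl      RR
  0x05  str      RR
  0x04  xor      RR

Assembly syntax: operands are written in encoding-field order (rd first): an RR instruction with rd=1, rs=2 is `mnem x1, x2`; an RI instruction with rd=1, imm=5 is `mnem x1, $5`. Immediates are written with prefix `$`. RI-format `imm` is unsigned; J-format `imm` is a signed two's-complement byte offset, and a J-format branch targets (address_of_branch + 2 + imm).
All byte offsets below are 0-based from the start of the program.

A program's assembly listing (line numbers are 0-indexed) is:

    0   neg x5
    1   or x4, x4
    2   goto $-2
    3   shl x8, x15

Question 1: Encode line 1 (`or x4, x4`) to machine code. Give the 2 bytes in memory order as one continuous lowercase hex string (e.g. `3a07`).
L1: or op=0x1:5|rd=4:4|rs=4:4|pad=0:3 ⇒ 0x0a20 ⇒ little 20 0a

200a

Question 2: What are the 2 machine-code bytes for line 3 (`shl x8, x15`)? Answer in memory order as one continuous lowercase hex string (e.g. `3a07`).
7804

line 3 (shl): pack op=0x0:5|rd=8:4|rs=15:4|pad=0:3 = 0x0478; little→ 78 04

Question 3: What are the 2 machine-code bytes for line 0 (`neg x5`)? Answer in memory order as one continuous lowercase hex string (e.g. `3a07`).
80ba

L0: neg op=0x17:5|rd=5:4|pad=0:7 ⇒ 0xba80 ⇒ little 80 ba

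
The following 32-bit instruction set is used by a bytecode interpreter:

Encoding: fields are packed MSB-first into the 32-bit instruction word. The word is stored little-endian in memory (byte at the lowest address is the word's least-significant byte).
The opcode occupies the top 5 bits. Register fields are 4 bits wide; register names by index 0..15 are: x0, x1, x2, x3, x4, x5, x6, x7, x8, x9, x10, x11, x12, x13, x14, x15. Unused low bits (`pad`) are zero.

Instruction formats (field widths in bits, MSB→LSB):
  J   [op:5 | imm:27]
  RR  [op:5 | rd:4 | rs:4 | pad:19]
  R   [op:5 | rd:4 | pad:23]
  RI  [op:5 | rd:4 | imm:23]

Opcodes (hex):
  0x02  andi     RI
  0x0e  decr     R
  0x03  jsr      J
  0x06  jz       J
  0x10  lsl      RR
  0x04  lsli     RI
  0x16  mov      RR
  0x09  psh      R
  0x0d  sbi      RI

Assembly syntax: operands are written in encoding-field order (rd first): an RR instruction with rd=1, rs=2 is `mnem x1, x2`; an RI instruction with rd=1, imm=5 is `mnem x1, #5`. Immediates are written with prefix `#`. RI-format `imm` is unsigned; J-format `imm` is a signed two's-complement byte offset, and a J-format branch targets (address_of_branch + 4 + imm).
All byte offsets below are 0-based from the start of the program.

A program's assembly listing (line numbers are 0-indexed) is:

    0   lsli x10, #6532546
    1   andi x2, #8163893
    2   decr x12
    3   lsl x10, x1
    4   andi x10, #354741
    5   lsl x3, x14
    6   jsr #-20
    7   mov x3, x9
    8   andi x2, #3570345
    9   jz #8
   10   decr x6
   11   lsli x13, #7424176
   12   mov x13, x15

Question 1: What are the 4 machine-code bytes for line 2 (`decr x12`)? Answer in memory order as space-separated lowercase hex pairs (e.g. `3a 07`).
00 00 00 76

2. decr fields op=0xe:5|rd=12:4|pad=0:23 → word 76000000h → 00 00 00 76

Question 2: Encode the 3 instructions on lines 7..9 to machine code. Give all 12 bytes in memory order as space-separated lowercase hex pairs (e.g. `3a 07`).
00 00 c8 b1 a9 7a 36 11 08 00 00 30

line 7 (mov): pack op=0x16:5|rd=3:4|rs=9:4|pad=0:19 = 0xb1c80000; little→ 00 00 c8 b1
line 8 (andi): pack op=0x2:5|rd=2:4|imm=3570345:23 = 0x11367aa9; little→ a9 7a 36 11
line 9 (jz): pack op=0x6:5|imm=8:27 = 0x30000008; little→ 08 00 00 30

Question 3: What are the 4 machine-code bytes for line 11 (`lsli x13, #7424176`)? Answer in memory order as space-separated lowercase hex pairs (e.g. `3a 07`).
L11: lsli op=0x4:5|rd=13:4|imm=7424176:23 ⇒ 0x26f148b0 ⇒ little b0 48 f1 26

b0 48 f1 26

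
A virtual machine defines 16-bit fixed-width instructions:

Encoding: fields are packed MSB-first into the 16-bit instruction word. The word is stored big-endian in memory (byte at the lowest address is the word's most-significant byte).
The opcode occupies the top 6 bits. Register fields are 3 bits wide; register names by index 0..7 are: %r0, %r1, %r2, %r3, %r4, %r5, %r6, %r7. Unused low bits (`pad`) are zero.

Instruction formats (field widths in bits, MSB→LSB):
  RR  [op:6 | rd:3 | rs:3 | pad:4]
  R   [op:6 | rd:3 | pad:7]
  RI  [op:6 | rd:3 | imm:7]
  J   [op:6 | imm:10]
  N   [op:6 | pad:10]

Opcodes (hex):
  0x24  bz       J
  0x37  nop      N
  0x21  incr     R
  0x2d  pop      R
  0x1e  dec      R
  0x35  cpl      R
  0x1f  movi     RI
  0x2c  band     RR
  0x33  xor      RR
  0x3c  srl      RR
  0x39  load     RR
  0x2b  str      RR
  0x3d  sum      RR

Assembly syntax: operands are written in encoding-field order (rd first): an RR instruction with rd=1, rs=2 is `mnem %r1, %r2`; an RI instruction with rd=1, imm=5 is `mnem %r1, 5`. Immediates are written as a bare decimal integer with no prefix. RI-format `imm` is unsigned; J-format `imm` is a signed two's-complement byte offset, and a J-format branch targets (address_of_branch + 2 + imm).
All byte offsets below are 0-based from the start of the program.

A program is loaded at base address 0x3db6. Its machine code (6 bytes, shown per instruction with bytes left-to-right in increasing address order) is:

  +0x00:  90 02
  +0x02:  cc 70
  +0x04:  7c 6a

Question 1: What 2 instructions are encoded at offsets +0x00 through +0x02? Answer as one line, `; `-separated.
bz 2; xor %r0, %r7

[00] 90 02 → 0x9002
  top 6b → 0x24 → bz [J]
  [9:0] imm=2 = 2
[02] cc 70 → 0xcc70
  top 6b → 0x33 → xor [RR]
  [9:7] rd=0 = %r0
  [6:4] rs=7 = %r7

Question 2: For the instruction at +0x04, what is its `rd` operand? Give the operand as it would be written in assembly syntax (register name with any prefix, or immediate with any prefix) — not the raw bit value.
%r0

off 0x04: read 7c 6a as big → 0x7c6a
  top 6b → 0x1f → movi [RI]
  rd: (w>>7)&0x7=0x0 → %r0
  imm: (w>>0)&0x7f=0x6a → 106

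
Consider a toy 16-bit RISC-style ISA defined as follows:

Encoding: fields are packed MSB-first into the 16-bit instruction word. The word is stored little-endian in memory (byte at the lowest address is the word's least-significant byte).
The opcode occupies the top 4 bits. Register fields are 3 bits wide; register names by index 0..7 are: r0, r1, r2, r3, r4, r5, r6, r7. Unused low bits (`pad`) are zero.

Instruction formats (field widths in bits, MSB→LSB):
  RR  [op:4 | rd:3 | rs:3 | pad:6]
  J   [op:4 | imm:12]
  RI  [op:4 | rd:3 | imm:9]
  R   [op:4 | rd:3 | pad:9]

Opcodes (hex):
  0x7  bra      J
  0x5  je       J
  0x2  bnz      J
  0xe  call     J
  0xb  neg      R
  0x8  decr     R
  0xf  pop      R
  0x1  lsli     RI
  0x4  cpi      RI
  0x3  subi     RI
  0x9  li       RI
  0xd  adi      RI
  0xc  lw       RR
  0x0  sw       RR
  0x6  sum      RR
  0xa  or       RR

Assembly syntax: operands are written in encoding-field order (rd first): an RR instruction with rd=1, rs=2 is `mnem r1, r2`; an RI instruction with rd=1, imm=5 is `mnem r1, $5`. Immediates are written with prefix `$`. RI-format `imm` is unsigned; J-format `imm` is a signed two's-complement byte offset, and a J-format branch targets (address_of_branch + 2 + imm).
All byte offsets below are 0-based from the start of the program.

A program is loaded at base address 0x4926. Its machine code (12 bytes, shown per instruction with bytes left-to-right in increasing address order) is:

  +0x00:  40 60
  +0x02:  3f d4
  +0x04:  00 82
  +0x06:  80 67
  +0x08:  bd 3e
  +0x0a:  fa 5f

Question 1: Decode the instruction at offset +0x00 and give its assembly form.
+0x00: 40 60 ⇒ word 0x6040 (little)
  op=0x6040>>12=0x6 ⇒ sum (RR)
  rd@[11:9]=0x0 ⇒ r0
  rs@[8:6]=0x1 ⇒ r1

sum r0, r1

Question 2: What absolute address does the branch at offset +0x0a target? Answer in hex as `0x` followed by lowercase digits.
0x492c

[0a] fa 5f → 0x5ffa
  op=0x5ffa>>12=0x5 ⇒ je (J)
  imm: (w>>0)&0xfff=0xffa (s12→-6) → $-6
  target = base 0x4926 + off 0x0a + 2 + imm -6 = 0x492c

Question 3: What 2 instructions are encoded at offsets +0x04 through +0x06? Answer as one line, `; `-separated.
+0x04: 00 82 ⇒ word 0x8200 (little)
  op=0x8200>>12=0x8 ⇒ decr (R)
  [11:9] rd=1 = r1
+0x06: 80 67 ⇒ word 0x6780 (little)
  op=0x6780>>12=0x6 ⇒ sum (RR)
  [11:9] rd=3 = r3
  [8:6] rs=6 = r6

decr r1; sum r3, r6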